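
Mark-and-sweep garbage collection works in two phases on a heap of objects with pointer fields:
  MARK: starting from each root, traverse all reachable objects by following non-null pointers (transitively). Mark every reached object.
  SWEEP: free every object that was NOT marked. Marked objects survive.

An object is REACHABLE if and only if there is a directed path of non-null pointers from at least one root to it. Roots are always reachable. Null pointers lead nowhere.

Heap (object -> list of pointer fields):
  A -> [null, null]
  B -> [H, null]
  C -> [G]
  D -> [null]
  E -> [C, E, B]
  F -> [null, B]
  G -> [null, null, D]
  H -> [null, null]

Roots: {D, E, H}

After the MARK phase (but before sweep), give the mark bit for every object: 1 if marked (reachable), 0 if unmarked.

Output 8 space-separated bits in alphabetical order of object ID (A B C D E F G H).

Answer: 0 1 1 1 1 0 1 1

Derivation:
Roots: D E H
Mark D: refs=null, marked=D
Mark E: refs=C E B, marked=D E
Mark H: refs=null null, marked=D E H
Mark C: refs=G, marked=C D E H
Mark B: refs=H null, marked=B C D E H
Mark G: refs=null null D, marked=B C D E G H
Unmarked (collected): A F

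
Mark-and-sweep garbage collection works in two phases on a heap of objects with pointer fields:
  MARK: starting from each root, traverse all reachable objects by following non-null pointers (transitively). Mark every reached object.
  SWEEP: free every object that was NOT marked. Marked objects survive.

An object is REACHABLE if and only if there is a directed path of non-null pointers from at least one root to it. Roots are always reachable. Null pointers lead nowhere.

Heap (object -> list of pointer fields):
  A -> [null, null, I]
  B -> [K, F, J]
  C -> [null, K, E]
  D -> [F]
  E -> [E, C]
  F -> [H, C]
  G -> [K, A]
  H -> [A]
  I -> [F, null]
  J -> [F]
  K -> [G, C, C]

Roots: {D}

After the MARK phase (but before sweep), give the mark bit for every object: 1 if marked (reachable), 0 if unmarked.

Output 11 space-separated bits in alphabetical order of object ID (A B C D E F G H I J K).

Answer: 1 0 1 1 1 1 1 1 1 0 1

Derivation:
Roots: D
Mark D: refs=F, marked=D
Mark F: refs=H C, marked=D F
Mark H: refs=A, marked=D F H
Mark C: refs=null K E, marked=C D F H
Mark A: refs=null null I, marked=A C D F H
Mark K: refs=G C C, marked=A C D F H K
Mark E: refs=E C, marked=A C D E F H K
Mark I: refs=F null, marked=A C D E F H I K
Mark G: refs=K A, marked=A C D E F G H I K
Unmarked (collected): B J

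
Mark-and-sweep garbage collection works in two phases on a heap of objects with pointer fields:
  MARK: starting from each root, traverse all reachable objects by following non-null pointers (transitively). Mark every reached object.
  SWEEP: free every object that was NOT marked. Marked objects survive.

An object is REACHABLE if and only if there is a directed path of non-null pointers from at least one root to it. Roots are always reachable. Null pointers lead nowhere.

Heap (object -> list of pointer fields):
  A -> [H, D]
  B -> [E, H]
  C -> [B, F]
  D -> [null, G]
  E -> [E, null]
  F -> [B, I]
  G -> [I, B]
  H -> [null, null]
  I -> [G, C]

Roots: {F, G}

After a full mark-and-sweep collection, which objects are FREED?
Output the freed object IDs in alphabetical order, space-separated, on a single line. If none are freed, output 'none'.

Roots: F G
Mark F: refs=B I, marked=F
Mark G: refs=I B, marked=F G
Mark B: refs=E H, marked=B F G
Mark I: refs=G C, marked=B F G I
Mark E: refs=E null, marked=B E F G I
Mark H: refs=null null, marked=B E F G H I
Mark C: refs=B F, marked=B C E F G H I
Unmarked (collected): A D

Answer: A D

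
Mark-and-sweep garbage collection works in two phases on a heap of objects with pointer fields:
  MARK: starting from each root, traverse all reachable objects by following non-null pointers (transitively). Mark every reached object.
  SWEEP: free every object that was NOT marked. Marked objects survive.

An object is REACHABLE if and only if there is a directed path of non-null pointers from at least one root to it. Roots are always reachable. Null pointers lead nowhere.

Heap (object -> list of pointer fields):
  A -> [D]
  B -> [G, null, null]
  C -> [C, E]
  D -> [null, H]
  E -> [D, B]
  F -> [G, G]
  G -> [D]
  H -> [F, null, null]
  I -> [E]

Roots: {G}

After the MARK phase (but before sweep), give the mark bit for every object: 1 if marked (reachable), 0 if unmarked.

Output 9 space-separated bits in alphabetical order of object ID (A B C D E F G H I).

Roots: G
Mark G: refs=D, marked=G
Mark D: refs=null H, marked=D G
Mark H: refs=F null null, marked=D G H
Mark F: refs=G G, marked=D F G H
Unmarked (collected): A B C E I

Answer: 0 0 0 1 0 1 1 1 0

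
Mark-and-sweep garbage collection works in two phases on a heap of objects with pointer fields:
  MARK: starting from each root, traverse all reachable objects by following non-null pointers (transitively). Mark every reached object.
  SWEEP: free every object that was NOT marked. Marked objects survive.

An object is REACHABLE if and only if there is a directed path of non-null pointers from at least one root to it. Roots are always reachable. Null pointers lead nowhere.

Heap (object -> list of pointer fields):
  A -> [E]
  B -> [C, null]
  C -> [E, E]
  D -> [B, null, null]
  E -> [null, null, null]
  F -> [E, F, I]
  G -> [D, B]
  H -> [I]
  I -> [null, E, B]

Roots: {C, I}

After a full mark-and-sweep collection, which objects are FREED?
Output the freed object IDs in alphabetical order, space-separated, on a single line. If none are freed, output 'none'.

Answer: A D F G H

Derivation:
Roots: C I
Mark C: refs=E E, marked=C
Mark I: refs=null E B, marked=C I
Mark E: refs=null null null, marked=C E I
Mark B: refs=C null, marked=B C E I
Unmarked (collected): A D F G H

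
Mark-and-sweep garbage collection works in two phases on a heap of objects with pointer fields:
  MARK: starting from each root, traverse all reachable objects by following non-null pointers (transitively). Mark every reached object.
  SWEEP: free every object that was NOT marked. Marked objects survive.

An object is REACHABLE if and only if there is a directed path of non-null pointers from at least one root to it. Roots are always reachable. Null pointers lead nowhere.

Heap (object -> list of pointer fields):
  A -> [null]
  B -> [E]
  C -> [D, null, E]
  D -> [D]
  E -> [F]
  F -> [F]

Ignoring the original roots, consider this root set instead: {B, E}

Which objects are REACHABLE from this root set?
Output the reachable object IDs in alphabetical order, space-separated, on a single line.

Answer: B E F

Derivation:
Roots: B E
Mark B: refs=E, marked=B
Mark E: refs=F, marked=B E
Mark F: refs=F, marked=B E F
Unmarked (collected): A C D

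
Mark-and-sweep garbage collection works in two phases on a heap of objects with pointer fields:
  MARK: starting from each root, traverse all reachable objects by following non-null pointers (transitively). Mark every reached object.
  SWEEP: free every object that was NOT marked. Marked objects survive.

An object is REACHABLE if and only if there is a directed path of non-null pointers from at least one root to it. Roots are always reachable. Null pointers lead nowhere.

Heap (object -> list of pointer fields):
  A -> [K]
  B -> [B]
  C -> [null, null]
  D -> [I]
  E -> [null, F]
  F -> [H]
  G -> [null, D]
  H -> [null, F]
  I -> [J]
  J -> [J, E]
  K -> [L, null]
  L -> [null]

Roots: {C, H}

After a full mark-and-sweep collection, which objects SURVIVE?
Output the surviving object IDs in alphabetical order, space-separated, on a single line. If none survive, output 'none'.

Roots: C H
Mark C: refs=null null, marked=C
Mark H: refs=null F, marked=C H
Mark F: refs=H, marked=C F H
Unmarked (collected): A B D E G I J K L

Answer: C F H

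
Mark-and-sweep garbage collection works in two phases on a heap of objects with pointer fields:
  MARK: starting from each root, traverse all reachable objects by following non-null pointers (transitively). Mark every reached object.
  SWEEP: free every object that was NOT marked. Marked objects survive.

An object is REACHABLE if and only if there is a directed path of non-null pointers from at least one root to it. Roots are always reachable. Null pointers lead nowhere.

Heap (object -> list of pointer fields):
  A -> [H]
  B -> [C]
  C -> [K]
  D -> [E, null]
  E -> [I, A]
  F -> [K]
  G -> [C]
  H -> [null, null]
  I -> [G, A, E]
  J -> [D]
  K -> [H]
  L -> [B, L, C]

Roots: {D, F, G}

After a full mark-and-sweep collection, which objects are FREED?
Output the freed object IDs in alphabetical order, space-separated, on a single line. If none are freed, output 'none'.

Answer: B J L

Derivation:
Roots: D F G
Mark D: refs=E null, marked=D
Mark F: refs=K, marked=D F
Mark G: refs=C, marked=D F G
Mark E: refs=I A, marked=D E F G
Mark K: refs=H, marked=D E F G K
Mark C: refs=K, marked=C D E F G K
Mark I: refs=G A E, marked=C D E F G I K
Mark A: refs=H, marked=A C D E F G I K
Mark H: refs=null null, marked=A C D E F G H I K
Unmarked (collected): B J L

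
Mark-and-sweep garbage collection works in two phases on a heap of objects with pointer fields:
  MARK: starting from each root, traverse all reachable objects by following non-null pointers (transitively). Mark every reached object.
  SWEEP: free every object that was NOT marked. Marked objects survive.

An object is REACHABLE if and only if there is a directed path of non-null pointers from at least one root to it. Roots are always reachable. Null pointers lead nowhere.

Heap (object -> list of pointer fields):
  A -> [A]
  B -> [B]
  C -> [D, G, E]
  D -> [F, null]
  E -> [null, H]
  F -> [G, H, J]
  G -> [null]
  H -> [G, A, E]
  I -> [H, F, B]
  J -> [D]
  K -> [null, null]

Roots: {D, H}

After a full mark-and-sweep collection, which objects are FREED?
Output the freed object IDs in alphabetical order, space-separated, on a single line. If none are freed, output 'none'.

Roots: D H
Mark D: refs=F null, marked=D
Mark H: refs=G A E, marked=D H
Mark F: refs=G H J, marked=D F H
Mark G: refs=null, marked=D F G H
Mark A: refs=A, marked=A D F G H
Mark E: refs=null H, marked=A D E F G H
Mark J: refs=D, marked=A D E F G H J
Unmarked (collected): B C I K

Answer: B C I K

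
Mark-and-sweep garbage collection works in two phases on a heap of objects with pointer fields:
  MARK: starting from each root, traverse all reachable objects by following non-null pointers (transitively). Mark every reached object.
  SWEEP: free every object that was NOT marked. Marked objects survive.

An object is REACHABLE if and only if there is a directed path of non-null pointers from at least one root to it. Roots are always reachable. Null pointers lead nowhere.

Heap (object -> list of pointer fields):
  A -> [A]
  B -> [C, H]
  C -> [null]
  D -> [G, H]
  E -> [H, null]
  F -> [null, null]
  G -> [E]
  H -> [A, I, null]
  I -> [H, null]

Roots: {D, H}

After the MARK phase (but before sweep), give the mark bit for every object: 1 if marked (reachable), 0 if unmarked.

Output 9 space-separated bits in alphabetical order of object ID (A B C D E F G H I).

Roots: D H
Mark D: refs=G H, marked=D
Mark H: refs=A I null, marked=D H
Mark G: refs=E, marked=D G H
Mark A: refs=A, marked=A D G H
Mark I: refs=H null, marked=A D G H I
Mark E: refs=H null, marked=A D E G H I
Unmarked (collected): B C F

Answer: 1 0 0 1 1 0 1 1 1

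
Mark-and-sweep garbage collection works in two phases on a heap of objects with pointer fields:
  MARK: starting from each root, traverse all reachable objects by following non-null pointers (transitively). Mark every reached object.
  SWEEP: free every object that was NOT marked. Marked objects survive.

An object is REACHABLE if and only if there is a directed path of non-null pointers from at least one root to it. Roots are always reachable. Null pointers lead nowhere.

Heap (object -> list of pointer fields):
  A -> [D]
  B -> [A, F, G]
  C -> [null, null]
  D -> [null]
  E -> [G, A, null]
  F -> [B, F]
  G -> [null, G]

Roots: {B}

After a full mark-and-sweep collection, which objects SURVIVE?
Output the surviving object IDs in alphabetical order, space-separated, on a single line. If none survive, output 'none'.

Answer: A B D F G

Derivation:
Roots: B
Mark B: refs=A F G, marked=B
Mark A: refs=D, marked=A B
Mark F: refs=B F, marked=A B F
Mark G: refs=null G, marked=A B F G
Mark D: refs=null, marked=A B D F G
Unmarked (collected): C E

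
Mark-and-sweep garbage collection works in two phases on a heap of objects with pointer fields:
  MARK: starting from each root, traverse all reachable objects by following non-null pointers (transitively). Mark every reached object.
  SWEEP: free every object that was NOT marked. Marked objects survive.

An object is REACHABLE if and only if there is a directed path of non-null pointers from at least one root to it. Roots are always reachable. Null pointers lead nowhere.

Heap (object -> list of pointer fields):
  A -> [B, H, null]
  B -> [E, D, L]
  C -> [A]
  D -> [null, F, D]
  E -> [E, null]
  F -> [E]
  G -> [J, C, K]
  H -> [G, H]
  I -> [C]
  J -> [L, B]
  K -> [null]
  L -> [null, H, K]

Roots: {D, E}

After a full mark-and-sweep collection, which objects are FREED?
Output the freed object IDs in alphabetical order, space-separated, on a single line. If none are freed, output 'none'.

Answer: A B C G H I J K L

Derivation:
Roots: D E
Mark D: refs=null F D, marked=D
Mark E: refs=E null, marked=D E
Mark F: refs=E, marked=D E F
Unmarked (collected): A B C G H I J K L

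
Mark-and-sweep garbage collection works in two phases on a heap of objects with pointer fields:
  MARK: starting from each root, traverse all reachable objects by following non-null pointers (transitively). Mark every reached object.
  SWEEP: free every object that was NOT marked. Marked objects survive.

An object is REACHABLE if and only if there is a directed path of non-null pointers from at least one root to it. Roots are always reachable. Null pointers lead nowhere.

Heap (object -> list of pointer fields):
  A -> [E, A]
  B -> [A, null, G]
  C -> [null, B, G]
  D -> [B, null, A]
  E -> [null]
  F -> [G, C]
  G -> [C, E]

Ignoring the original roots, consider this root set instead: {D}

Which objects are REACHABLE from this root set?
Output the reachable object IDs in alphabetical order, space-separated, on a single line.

Answer: A B C D E G

Derivation:
Roots: D
Mark D: refs=B null A, marked=D
Mark B: refs=A null G, marked=B D
Mark A: refs=E A, marked=A B D
Mark G: refs=C E, marked=A B D G
Mark E: refs=null, marked=A B D E G
Mark C: refs=null B G, marked=A B C D E G
Unmarked (collected): F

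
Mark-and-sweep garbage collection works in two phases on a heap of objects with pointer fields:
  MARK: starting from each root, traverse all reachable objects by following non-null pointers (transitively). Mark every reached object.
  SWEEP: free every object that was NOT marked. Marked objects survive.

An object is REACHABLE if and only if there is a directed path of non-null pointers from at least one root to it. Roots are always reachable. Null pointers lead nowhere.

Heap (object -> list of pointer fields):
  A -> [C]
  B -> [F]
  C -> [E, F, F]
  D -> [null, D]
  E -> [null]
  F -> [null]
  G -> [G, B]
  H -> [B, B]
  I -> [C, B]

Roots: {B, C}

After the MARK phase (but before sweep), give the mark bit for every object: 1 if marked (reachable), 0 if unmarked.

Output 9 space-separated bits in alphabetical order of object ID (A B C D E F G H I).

Roots: B C
Mark B: refs=F, marked=B
Mark C: refs=E F F, marked=B C
Mark F: refs=null, marked=B C F
Mark E: refs=null, marked=B C E F
Unmarked (collected): A D G H I

Answer: 0 1 1 0 1 1 0 0 0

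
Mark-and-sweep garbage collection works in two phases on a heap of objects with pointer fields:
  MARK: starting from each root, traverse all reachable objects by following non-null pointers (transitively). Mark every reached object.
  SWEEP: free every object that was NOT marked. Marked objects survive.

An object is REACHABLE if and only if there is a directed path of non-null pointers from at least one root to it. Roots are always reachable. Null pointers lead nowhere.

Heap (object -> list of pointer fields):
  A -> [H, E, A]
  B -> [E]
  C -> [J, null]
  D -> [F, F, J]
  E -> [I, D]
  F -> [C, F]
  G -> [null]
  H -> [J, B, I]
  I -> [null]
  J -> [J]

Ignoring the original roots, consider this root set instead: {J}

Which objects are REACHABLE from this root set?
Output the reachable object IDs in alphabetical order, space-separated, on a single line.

Answer: J

Derivation:
Roots: J
Mark J: refs=J, marked=J
Unmarked (collected): A B C D E F G H I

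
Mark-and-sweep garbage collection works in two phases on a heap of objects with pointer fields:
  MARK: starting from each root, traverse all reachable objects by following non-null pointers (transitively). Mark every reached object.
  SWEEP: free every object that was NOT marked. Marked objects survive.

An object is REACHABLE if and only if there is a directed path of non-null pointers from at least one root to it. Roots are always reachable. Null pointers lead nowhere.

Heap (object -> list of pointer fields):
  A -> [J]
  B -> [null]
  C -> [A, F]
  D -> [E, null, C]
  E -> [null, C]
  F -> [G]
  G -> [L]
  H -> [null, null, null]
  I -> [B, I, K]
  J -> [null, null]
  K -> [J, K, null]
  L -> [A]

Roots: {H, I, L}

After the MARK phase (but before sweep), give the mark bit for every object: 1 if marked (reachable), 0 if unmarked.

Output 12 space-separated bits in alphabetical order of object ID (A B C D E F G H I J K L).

Answer: 1 1 0 0 0 0 0 1 1 1 1 1

Derivation:
Roots: H I L
Mark H: refs=null null null, marked=H
Mark I: refs=B I K, marked=H I
Mark L: refs=A, marked=H I L
Mark B: refs=null, marked=B H I L
Mark K: refs=J K null, marked=B H I K L
Mark A: refs=J, marked=A B H I K L
Mark J: refs=null null, marked=A B H I J K L
Unmarked (collected): C D E F G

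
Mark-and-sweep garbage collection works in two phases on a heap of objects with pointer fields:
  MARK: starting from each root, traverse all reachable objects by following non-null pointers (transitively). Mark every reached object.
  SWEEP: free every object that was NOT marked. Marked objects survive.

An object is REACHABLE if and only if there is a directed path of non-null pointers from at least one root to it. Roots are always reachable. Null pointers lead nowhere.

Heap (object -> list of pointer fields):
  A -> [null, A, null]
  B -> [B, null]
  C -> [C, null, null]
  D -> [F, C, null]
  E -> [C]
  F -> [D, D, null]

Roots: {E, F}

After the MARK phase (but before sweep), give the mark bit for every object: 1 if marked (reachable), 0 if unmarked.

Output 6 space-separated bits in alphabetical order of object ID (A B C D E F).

Roots: E F
Mark E: refs=C, marked=E
Mark F: refs=D D null, marked=E F
Mark C: refs=C null null, marked=C E F
Mark D: refs=F C null, marked=C D E F
Unmarked (collected): A B

Answer: 0 0 1 1 1 1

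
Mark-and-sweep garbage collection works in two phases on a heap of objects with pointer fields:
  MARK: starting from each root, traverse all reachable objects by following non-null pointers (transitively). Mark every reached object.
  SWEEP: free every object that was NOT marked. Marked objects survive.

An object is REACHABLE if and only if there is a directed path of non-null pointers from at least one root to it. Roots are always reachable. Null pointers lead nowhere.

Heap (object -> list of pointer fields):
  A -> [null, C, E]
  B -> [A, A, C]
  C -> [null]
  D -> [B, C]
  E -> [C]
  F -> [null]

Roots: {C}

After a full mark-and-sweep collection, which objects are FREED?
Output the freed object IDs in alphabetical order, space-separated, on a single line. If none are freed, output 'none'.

Answer: A B D E F

Derivation:
Roots: C
Mark C: refs=null, marked=C
Unmarked (collected): A B D E F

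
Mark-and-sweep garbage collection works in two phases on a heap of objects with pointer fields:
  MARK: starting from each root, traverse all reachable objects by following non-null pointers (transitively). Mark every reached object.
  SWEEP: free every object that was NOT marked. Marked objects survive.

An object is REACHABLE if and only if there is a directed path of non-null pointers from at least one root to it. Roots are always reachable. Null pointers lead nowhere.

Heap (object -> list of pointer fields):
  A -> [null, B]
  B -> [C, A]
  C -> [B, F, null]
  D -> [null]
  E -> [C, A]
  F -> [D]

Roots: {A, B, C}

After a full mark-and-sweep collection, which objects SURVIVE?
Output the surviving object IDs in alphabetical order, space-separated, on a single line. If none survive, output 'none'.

Answer: A B C D F

Derivation:
Roots: A B C
Mark A: refs=null B, marked=A
Mark B: refs=C A, marked=A B
Mark C: refs=B F null, marked=A B C
Mark F: refs=D, marked=A B C F
Mark D: refs=null, marked=A B C D F
Unmarked (collected): E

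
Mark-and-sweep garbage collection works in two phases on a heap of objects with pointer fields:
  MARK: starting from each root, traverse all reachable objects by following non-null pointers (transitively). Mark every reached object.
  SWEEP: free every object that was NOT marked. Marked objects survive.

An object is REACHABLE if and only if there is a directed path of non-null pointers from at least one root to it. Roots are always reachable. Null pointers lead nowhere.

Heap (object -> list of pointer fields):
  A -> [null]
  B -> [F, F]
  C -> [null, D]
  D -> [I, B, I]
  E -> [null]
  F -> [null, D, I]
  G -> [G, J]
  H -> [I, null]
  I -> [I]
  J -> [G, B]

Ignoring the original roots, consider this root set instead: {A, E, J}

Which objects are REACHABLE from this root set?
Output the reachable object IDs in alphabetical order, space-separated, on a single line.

Answer: A B D E F G I J

Derivation:
Roots: A E J
Mark A: refs=null, marked=A
Mark E: refs=null, marked=A E
Mark J: refs=G B, marked=A E J
Mark G: refs=G J, marked=A E G J
Mark B: refs=F F, marked=A B E G J
Mark F: refs=null D I, marked=A B E F G J
Mark D: refs=I B I, marked=A B D E F G J
Mark I: refs=I, marked=A B D E F G I J
Unmarked (collected): C H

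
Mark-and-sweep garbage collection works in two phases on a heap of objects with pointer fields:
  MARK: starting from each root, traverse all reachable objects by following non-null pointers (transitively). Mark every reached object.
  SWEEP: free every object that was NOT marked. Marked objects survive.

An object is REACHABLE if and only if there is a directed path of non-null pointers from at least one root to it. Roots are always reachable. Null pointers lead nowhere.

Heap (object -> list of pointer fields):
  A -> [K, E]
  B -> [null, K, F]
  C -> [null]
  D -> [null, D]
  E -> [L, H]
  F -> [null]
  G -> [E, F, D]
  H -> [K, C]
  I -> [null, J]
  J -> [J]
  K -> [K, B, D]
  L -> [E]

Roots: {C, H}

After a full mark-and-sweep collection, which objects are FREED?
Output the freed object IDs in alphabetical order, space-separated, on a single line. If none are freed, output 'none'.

Answer: A E G I J L

Derivation:
Roots: C H
Mark C: refs=null, marked=C
Mark H: refs=K C, marked=C H
Mark K: refs=K B D, marked=C H K
Mark B: refs=null K F, marked=B C H K
Mark D: refs=null D, marked=B C D H K
Mark F: refs=null, marked=B C D F H K
Unmarked (collected): A E G I J L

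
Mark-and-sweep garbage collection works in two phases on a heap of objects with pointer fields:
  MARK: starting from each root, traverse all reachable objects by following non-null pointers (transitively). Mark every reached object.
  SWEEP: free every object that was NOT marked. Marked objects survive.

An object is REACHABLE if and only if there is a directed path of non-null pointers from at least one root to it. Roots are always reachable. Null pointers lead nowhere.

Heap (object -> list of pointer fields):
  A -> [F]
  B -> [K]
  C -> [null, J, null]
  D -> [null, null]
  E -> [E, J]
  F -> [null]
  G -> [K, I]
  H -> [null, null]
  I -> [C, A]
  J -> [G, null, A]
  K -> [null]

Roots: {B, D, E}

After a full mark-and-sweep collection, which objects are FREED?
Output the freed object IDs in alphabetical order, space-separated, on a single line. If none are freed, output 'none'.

Roots: B D E
Mark B: refs=K, marked=B
Mark D: refs=null null, marked=B D
Mark E: refs=E J, marked=B D E
Mark K: refs=null, marked=B D E K
Mark J: refs=G null A, marked=B D E J K
Mark G: refs=K I, marked=B D E G J K
Mark A: refs=F, marked=A B D E G J K
Mark I: refs=C A, marked=A B D E G I J K
Mark F: refs=null, marked=A B D E F G I J K
Mark C: refs=null J null, marked=A B C D E F G I J K
Unmarked (collected): H

Answer: H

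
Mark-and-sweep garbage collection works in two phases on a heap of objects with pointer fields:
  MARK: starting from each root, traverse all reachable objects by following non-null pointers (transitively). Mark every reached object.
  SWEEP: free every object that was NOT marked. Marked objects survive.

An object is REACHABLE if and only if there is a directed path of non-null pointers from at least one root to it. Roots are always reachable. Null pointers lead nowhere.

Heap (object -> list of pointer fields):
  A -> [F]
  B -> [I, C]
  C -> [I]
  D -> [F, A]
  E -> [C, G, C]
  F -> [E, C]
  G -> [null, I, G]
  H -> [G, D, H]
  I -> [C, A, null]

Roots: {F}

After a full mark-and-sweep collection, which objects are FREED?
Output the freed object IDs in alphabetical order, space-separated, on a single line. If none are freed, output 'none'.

Roots: F
Mark F: refs=E C, marked=F
Mark E: refs=C G C, marked=E F
Mark C: refs=I, marked=C E F
Mark G: refs=null I G, marked=C E F G
Mark I: refs=C A null, marked=C E F G I
Mark A: refs=F, marked=A C E F G I
Unmarked (collected): B D H

Answer: B D H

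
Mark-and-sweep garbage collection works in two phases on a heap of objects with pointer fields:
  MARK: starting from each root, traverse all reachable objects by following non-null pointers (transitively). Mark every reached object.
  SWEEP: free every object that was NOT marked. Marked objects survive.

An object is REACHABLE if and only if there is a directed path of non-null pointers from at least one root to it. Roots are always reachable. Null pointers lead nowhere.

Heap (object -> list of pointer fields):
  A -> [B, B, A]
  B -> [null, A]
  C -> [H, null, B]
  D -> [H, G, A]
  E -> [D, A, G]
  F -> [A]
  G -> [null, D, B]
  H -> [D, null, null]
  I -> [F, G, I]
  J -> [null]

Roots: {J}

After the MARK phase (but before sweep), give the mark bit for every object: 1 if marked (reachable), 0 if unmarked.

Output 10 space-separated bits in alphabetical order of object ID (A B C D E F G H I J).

Answer: 0 0 0 0 0 0 0 0 0 1

Derivation:
Roots: J
Mark J: refs=null, marked=J
Unmarked (collected): A B C D E F G H I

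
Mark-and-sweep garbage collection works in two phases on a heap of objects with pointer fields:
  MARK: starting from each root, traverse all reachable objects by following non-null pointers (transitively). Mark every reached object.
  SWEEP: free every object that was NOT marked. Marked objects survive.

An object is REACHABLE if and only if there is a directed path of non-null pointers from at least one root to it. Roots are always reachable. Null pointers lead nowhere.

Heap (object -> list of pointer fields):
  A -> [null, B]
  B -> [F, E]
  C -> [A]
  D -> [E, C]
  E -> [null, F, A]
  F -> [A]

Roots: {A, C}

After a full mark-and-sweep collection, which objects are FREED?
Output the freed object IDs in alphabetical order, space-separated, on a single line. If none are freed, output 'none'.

Answer: D

Derivation:
Roots: A C
Mark A: refs=null B, marked=A
Mark C: refs=A, marked=A C
Mark B: refs=F E, marked=A B C
Mark F: refs=A, marked=A B C F
Mark E: refs=null F A, marked=A B C E F
Unmarked (collected): D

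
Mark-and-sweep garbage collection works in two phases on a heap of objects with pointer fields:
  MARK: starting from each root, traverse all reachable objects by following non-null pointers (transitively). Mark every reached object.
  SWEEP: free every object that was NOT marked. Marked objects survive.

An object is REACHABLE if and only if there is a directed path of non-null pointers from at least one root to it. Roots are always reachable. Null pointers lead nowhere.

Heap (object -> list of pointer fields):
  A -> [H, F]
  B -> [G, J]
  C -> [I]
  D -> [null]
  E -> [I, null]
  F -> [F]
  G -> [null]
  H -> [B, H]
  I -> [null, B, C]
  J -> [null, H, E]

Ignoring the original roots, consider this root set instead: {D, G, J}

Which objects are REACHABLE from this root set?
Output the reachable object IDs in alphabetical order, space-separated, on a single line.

Answer: B C D E G H I J

Derivation:
Roots: D G J
Mark D: refs=null, marked=D
Mark G: refs=null, marked=D G
Mark J: refs=null H E, marked=D G J
Mark H: refs=B H, marked=D G H J
Mark E: refs=I null, marked=D E G H J
Mark B: refs=G J, marked=B D E G H J
Mark I: refs=null B C, marked=B D E G H I J
Mark C: refs=I, marked=B C D E G H I J
Unmarked (collected): A F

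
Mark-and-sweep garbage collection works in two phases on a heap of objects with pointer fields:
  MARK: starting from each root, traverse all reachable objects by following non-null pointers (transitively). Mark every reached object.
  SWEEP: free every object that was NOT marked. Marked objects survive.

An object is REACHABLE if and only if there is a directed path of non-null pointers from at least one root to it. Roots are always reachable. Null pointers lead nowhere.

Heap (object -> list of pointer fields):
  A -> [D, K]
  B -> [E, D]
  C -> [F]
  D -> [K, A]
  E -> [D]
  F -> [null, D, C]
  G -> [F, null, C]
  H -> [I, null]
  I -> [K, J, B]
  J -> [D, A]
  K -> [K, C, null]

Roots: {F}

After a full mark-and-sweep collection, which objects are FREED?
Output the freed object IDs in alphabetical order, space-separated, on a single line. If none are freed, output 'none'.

Roots: F
Mark F: refs=null D C, marked=F
Mark D: refs=K A, marked=D F
Mark C: refs=F, marked=C D F
Mark K: refs=K C null, marked=C D F K
Mark A: refs=D K, marked=A C D F K
Unmarked (collected): B E G H I J

Answer: B E G H I J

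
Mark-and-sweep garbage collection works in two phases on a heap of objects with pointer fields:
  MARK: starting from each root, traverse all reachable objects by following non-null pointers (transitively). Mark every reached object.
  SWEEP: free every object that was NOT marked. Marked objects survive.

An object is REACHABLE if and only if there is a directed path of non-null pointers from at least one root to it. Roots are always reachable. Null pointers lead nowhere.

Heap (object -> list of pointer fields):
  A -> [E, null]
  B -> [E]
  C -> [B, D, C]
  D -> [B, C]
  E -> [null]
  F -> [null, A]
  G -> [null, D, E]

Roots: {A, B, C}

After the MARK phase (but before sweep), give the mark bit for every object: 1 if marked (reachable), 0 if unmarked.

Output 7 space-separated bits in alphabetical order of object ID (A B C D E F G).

Roots: A B C
Mark A: refs=E null, marked=A
Mark B: refs=E, marked=A B
Mark C: refs=B D C, marked=A B C
Mark E: refs=null, marked=A B C E
Mark D: refs=B C, marked=A B C D E
Unmarked (collected): F G

Answer: 1 1 1 1 1 0 0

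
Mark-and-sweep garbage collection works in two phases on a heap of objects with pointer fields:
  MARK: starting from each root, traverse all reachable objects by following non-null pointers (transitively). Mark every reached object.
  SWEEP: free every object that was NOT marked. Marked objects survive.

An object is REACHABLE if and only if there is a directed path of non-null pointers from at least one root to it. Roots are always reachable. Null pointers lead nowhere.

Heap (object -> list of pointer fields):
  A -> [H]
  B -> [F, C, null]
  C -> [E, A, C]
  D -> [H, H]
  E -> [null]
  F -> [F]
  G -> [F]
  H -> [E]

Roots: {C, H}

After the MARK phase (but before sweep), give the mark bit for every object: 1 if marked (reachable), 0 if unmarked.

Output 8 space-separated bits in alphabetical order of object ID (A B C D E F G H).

Answer: 1 0 1 0 1 0 0 1

Derivation:
Roots: C H
Mark C: refs=E A C, marked=C
Mark H: refs=E, marked=C H
Mark E: refs=null, marked=C E H
Mark A: refs=H, marked=A C E H
Unmarked (collected): B D F G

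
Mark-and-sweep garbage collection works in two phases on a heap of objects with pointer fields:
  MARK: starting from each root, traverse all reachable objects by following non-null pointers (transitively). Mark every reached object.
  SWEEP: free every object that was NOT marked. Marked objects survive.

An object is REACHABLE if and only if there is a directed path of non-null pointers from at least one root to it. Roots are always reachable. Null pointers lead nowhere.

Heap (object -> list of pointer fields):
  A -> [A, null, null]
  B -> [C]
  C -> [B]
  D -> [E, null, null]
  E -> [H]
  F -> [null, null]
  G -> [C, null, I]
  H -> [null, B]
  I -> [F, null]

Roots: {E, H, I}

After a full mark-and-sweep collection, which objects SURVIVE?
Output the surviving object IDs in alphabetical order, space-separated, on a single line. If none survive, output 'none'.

Roots: E H I
Mark E: refs=H, marked=E
Mark H: refs=null B, marked=E H
Mark I: refs=F null, marked=E H I
Mark B: refs=C, marked=B E H I
Mark F: refs=null null, marked=B E F H I
Mark C: refs=B, marked=B C E F H I
Unmarked (collected): A D G

Answer: B C E F H I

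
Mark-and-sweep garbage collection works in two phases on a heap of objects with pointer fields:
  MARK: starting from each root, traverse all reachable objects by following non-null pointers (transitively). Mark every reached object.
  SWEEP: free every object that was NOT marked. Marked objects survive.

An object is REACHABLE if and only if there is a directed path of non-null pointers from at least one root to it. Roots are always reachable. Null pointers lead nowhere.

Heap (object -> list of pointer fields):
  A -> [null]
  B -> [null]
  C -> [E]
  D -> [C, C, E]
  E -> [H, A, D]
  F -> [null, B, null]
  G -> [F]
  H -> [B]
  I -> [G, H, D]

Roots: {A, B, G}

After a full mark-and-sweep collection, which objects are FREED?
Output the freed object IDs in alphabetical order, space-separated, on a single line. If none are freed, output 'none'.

Roots: A B G
Mark A: refs=null, marked=A
Mark B: refs=null, marked=A B
Mark G: refs=F, marked=A B G
Mark F: refs=null B null, marked=A B F G
Unmarked (collected): C D E H I

Answer: C D E H I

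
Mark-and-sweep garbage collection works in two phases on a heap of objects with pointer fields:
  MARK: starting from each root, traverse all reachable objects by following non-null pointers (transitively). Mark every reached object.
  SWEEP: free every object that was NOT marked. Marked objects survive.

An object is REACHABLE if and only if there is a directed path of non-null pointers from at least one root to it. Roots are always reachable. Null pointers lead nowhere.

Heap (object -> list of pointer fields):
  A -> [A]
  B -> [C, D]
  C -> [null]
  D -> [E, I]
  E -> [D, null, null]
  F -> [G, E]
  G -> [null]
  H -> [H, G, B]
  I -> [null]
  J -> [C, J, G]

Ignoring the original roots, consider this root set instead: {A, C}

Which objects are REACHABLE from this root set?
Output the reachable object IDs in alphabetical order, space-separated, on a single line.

Roots: A C
Mark A: refs=A, marked=A
Mark C: refs=null, marked=A C
Unmarked (collected): B D E F G H I J

Answer: A C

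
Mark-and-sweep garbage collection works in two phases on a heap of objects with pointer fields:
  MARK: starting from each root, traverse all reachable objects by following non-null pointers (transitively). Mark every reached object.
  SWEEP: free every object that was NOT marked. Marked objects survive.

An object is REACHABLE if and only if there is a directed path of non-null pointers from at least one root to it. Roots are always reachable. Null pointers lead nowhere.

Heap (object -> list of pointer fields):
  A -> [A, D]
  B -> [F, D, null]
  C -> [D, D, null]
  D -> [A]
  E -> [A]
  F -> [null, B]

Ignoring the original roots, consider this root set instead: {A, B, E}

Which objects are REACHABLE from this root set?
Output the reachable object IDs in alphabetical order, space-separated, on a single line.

Roots: A B E
Mark A: refs=A D, marked=A
Mark B: refs=F D null, marked=A B
Mark E: refs=A, marked=A B E
Mark D: refs=A, marked=A B D E
Mark F: refs=null B, marked=A B D E F
Unmarked (collected): C

Answer: A B D E F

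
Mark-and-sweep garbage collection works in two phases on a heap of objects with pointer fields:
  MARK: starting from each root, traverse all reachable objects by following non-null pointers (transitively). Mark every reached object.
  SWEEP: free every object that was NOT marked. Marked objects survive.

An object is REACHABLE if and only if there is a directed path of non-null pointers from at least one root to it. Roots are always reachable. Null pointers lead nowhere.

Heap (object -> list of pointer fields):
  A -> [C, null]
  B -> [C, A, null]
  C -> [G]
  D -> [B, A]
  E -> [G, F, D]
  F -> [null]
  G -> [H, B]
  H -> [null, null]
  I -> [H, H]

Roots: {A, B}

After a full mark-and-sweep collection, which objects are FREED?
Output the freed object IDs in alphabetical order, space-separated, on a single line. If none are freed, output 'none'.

Answer: D E F I

Derivation:
Roots: A B
Mark A: refs=C null, marked=A
Mark B: refs=C A null, marked=A B
Mark C: refs=G, marked=A B C
Mark G: refs=H B, marked=A B C G
Mark H: refs=null null, marked=A B C G H
Unmarked (collected): D E F I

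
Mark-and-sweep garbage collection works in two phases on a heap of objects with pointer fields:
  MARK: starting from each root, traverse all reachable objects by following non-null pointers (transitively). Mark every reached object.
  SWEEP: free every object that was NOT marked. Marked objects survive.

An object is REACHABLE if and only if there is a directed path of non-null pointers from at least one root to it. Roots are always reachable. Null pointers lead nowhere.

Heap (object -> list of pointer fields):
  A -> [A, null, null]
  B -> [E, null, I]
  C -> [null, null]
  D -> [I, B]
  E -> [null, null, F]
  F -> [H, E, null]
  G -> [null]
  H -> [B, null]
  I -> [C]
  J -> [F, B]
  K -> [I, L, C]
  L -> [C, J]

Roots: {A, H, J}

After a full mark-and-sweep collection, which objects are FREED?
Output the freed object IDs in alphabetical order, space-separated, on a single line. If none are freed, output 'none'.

Answer: D G K L

Derivation:
Roots: A H J
Mark A: refs=A null null, marked=A
Mark H: refs=B null, marked=A H
Mark J: refs=F B, marked=A H J
Mark B: refs=E null I, marked=A B H J
Mark F: refs=H E null, marked=A B F H J
Mark E: refs=null null F, marked=A B E F H J
Mark I: refs=C, marked=A B E F H I J
Mark C: refs=null null, marked=A B C E F H I J
Unmarked (collected): D G K L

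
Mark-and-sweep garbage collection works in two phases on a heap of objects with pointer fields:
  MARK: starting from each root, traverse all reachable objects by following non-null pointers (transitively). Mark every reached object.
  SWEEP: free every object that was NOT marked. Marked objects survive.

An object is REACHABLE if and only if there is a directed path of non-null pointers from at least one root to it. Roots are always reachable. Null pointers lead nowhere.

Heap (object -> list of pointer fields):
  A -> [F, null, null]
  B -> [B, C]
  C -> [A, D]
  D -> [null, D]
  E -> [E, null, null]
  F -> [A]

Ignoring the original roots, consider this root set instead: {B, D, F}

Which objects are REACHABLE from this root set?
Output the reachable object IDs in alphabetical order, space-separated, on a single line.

Answer: A B C D F

Derivation:
Roots: B D F
Mark B: refs=B C, marked=B
Mark D: refs=null D, marked=B D
Mark F: refs=A, marked=B D F
Mark C: refs=A D, marked=B C D F
Mark A: refs=F null null, marked=A B C D F
Unmarked (collected): E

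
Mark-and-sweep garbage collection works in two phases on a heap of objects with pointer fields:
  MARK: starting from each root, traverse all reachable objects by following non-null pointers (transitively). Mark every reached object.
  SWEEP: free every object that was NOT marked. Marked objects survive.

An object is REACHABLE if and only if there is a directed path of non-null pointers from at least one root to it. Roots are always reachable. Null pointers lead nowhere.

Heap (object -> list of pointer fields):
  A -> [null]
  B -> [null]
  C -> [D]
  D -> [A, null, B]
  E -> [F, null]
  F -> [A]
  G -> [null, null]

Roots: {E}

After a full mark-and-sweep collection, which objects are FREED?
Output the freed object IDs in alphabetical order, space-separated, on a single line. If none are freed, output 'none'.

Roots: E
Mark E: refs=F null, marked=E
Mark F: refs=A, marked=E F
Mark A: refs=null, marked=A E F
Unmarked (collected): B C D G

Answer: B C D G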